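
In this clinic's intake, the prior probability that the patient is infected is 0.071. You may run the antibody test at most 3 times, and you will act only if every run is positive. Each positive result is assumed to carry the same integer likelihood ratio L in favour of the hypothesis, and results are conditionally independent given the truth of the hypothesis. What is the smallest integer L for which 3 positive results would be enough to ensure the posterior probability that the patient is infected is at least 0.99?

11

Prior odds = 0.071/0.929 = 71/929.
Target odds = 0.99/0.01 = 99.
Need L³ ≥ 99 ÷ (71/929) = 91971/71.
10³ = 1000 < 91971/71 ≤ 1331 = 11³, so L = 11.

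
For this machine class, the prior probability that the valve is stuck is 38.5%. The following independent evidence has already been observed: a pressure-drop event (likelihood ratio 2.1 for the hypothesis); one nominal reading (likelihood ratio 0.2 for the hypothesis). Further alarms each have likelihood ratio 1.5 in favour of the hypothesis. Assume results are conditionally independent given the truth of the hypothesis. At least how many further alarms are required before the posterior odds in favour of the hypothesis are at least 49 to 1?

Prior odds = 0.385/0.615 = 77/123.
Combined Bayes factor of the evidence already in hand = 2.1 × 0.2 = 0.42.
Odds after that evidence = (77/123) × 0.42 = 539/2050.
Target odds = 49.
Need 1.5ⁿ ≥ 49 ÷ (539/2050) = 2050/11.
1.5¹² = 531441/4096 falls short of 2050/11 but 1.5¹³ = 1594323/8192 reaches it, so n = 13.

13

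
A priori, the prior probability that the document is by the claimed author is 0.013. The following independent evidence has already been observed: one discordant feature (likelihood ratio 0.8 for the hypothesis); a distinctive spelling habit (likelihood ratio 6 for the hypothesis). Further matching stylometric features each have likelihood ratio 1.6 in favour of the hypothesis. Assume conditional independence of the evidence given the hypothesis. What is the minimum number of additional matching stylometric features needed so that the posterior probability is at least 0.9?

11

Prior odds = 0.013/0.987 = 13/987.
Combined Bayes factor of the evidence already in hand = 0.8 × 6 = 4.8.
Odds after that evidence = (13/987) × 4.8 = 104/1645.
Target odds = 0.9/0.1 = 9.
Need 1.6ⁿ ≥ 9 ÷ (104/1645) = 14805/104.
1.6¹⁰ ≈109.951 falls short of 14805/104 but 1.6¹¹ ≈175.922 reaches it, so n = 11.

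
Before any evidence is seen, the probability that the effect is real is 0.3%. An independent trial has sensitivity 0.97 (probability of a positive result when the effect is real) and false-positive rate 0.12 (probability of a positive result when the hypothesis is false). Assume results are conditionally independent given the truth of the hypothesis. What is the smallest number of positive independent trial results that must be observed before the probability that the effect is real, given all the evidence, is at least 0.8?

4

Prior odds: 0.003 ÷ 0.997 = 3/997.
Likelihood ratio of a positive result = 0.97/0.12 = 97/12.
Target odds: 0.8 ÷ 0.2 = 4.
Require (97/12)ⁿ ≥ 4 ÷ (3/997) = 3988/3.
(97/12)³ = 912673/1728 falls short of 3988/3 but (97/12)⁴ = 88529281/20736 reaches it, so n = 4.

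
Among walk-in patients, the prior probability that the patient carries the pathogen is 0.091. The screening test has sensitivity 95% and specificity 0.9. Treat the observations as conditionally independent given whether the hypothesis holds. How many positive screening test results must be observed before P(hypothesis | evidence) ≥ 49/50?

Prior odds = 0.091/0.909 = 91/909.
False-positive rate = 1 − 0.9 = 0.1; likelihood ratio of a positive = 0.95/0.1 = 9.5.
Target posterior odds = 0.98/0.02 = 49.
Need (91/909) × 9.5ⁿ ≥ 49, i.e. 9.5ⁿ ≥ 6363/13.
9.5² = 90.25 falls short of 6363/13 but 9.5³ = 857.375 reaches it, so n = 3.

3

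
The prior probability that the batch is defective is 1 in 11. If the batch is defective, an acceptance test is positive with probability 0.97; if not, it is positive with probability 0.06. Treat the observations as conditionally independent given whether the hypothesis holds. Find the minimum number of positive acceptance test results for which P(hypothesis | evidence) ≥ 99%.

3

Prior odds = (1/11)/(10/11) = 0.1.
Likelihood ratio of a positive = 0.97/0.06 = 97/6.
Target odds: 0.99 ÷ 0.01 = 99.
Require (97/6)ⁿ ≥ 99 ÷ 0.1 = 990.
(97/6)² = 9409/36 falls short of 990 but (97/6)³ = 912673/216 reaches it, so n = 3.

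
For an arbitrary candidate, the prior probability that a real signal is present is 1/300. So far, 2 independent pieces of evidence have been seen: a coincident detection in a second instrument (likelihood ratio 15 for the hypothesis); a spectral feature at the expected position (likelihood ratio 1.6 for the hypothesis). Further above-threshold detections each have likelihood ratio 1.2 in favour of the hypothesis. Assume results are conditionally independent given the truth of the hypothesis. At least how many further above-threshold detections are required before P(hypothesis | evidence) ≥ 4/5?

Prior odds = (1/300)/(299/300) = 1/299.
Combined Bayes factor of the evidence already in hand = 15 × 1.6 = 24.
Odds after that evidence = (1/299) × 24 = 24/299.
Target odds = 0.8/0.2 = 4.
Need 1.2ⁿ ≥ 4 ÷ (24/299) = 299/6.
1.2²¹ ≈46.0051 falls short of 299/6 but 1.2²² ≈55.2061 reaches it, so n = 22.

22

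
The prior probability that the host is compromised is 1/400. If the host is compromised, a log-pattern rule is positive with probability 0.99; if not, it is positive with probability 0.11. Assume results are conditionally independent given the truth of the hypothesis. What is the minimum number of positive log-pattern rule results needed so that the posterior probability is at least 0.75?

4

Prior odds = 0.0025/0.9975 = 1/399.
Likelihood ratio of a positive = 0.99/0.11 = 9.
Target odds: 0.75 ÷ 0.25 = 3.
Need (1/399) × 9ⁿ ≥ 3, i.e. 9ⁿ ≥ 1197.
9³ = 729 falls short of 1197 but 9⁴ = 6561 reaches it, so n = 4.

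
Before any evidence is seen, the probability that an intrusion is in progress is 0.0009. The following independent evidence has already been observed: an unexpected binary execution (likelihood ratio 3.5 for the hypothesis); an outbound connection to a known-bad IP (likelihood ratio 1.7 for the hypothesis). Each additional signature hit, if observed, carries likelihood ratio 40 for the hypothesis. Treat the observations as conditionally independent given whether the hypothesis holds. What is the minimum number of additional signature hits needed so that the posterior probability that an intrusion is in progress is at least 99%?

3

Prior odds = 0.0009/0.9991 = 9/9991.
Combined Bayes factor of the evidence already in hand = 3.5 × 1.7 = 5.95.
Odds after that evidence = (9/9991) × 5.95 = 1071/199820.
Target odds = 0.99/0.01 = 99.
Need 40ⁿ ≥ 99 ÷ (1071/199820) = 2198020/119.
40² = 1600 falls short of 2198020/119 but 40³ = 64000 reaches it, so n = 3.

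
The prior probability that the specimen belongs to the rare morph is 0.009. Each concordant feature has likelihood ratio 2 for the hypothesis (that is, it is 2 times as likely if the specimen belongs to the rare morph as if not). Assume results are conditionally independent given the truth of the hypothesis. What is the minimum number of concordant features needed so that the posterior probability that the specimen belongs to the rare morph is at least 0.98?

Prior odds: 0.009 ÷ 0.991 = 9/991.
Likelihood ratio per concordant feature = 2.
Target odds: 0.98 ÷ 0.02 = 49.
Need (9/991) × 2ⁿ ≥ 49, i.e. 2ⁿ ≥ 48559/9.
2¹² = 4096 falls short of 48559/9 but 2¹³ = 8192 reaches it, so n = 13.

13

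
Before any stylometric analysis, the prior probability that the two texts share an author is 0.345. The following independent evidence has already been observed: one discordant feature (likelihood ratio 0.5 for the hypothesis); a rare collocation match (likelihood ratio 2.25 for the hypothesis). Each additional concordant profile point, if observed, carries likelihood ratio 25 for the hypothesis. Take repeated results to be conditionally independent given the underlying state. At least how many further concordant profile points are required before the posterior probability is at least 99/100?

Prior odds = 0.345/0.655 = 69/131.
Combined Bayes factor of the evidence already in hand = 0.5 × 2.25 = 1.125.
Odds after that evidence = (69/131) × 1.125 = 621/1048.
Target odds = 0.99/0.01 = 99.
Need 25ⁿ ≥ 99 ÷ (621/1048) = 11528/69.
25¹ = 25 falls short of 11528/69 but 25² = 625 reaches it, so n = 2.

2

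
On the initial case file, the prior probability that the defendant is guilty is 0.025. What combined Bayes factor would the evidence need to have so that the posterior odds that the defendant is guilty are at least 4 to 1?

Prior odds = 0.025/0.975 = 1/39.
Target odds = 4.
Required Bayes factor = 4 ÷ (1/39) = 156.

156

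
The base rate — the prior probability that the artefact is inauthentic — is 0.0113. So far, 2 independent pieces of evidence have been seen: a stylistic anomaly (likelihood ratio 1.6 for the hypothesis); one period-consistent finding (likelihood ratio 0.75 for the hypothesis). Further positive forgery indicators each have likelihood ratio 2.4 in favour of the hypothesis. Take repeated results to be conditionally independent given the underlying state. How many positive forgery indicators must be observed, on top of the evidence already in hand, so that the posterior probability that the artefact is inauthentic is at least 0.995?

Prior odds = 0.0113/0.9887 = 113/9887.
Combined Bayes factor of the evidence already in hand = 1.6 × 0.75 = 1.2.
Odds after that evidence = (113/9887) × 1.2 = 678/49435.
Target odds = 0.995/0.005 = 199.
Need 2.4ⁿ ≥ 199 ÷ (678/49435) = 9837565/678.
2.4¹⁰ ≈6340.34 falls short of 9837565/678 but 2.4¹¹ ≈15216.8 reaches it, so n = 11.

11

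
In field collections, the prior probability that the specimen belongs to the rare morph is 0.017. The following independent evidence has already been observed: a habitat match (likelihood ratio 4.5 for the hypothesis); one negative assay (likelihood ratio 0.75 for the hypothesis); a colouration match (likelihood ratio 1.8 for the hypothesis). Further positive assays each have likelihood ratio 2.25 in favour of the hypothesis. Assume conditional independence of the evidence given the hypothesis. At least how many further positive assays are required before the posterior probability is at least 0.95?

7

Prior odds = 0.017/0.983 = 17/983.
Combined Bayes factor of the evidence already in hand = 4.5 × 0.75 × 1.8 = 6.075.
Odds after that evidence = (17/983) × 6.075 = 4131/39320.
Target odds = 0.95/0.05 = 19.
Need 2.25ⁿ ≥ 19 ÷ (4131/39320) = 747080/4131.
2.25⁶ = 531441/4096 falls short of 747080/4131 but 2.25⁷ = 4782969/16384 reaches it, so n = 7.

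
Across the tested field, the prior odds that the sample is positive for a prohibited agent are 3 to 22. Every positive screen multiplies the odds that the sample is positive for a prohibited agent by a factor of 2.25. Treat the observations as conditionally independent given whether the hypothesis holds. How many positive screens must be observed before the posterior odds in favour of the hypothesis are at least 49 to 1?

Prior odds = 3/22.
Likelihood ratio per positive screen = 2.25.
Target odds = 49.
Require 2.25ⁿ ≥ 49 ÷ (3/22) = 1078/3.
2.25⁷ = 4782969/16384 falls short of 1078/3 but 2.25⁸ = 43046721/65536 reaches it, so n = 8.

8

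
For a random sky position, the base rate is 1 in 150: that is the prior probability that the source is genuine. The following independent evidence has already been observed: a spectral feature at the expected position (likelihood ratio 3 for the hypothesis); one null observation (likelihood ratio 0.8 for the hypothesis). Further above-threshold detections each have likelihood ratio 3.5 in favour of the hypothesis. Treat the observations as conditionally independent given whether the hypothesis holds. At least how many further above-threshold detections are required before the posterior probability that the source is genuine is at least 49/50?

7

Prior odds = (1/150)/(149/150) = 1/149.
Combined Bayes factor of the evidence already in hand = 3 × 0.8 = 2.4.
Odds after that evidence = (1/149) × 2.4 = 12/745.
Target odds = 0.98/0.02 = 49.
Need 3.5ⁿ ≥ 49 ÷ (12/745) = 36505/12.
3.5⁶ = 1838.265625 falls short of 36505/12 but 3.5⁷ = 823543/128 reaches it, so n = 7.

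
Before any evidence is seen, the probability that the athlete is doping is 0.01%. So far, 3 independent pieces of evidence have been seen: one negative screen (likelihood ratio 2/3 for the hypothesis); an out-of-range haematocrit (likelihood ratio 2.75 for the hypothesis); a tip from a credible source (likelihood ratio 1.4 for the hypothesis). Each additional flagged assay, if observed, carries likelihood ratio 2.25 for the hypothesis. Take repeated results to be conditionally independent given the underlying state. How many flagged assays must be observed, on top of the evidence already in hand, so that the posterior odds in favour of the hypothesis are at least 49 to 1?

Prior odds = 0.0001/0.9999 = 1/9999.
Combined Bayes factor of the evidence already in hand = (2/3) × 2.75 × 1.4 = 77/30.
Odds after that evidence = (1/9999) × 77/30 = 7/27270.
Target odds = 49.
Need 2.25ⁿ ≥ 49 ÷ (7/27270) = 190890.
2.25¹⁴ ≈85222.7 falls short of 190890 but 2.25¹⁵ ≈191751 reaches it, so n = 15.

15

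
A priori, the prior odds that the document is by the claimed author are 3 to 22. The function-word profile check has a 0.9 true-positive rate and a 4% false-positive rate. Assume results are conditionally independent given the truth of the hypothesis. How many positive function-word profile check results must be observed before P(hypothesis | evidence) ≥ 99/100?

Prior odds = 3/22.
Likelihood ratio of a positive result = 0.9/0.04 = 22.5.
Target posterior odds = 0.99/0.01 = 99.
Need (3/22) × 22.5ⁿ ≥ 99, i.e. 22.5ⁿ ≥ 726.
22.5² = 506.25 falls short of 726 but 22.5³ = 11390.625 reaches it, so n = 3.

3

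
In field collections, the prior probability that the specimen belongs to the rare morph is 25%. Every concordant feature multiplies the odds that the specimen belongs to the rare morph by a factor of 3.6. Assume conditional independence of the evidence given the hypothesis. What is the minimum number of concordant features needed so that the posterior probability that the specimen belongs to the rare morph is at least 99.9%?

Prior odds = 0.25/0.75 = 1/3.
Likelihood ratio per concordant feature = 3.6.
Target posterior odds = 0.999/0.001 = 999.
Need (1/3) × 3.6ⁿ ≥ 999, i.e. 3.6ⁿ ≥ 2997.
3.6⁶ = 34012224/15625 falls short of 2997 but 3.6⁷ = 612220032/78125 reaches it, so n = 7.

7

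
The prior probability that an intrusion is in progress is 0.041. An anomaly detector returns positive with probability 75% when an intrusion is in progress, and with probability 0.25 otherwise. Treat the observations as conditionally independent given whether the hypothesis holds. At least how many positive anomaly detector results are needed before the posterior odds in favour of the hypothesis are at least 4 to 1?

Prior odds: 0.041 ÷ 0.959 = 41/959.
Likelihood ratio of a positive result = 0.75/0.25 = 3.
Target odds = 4.
Need (41/959) × 3ⁿ ≥ 4, i.e. 3ⁿ ≥ 3836/41.
3⁴ = 81 falls short of 3836/41 but 3⁵ = 243 reaches it, so n = 5.

5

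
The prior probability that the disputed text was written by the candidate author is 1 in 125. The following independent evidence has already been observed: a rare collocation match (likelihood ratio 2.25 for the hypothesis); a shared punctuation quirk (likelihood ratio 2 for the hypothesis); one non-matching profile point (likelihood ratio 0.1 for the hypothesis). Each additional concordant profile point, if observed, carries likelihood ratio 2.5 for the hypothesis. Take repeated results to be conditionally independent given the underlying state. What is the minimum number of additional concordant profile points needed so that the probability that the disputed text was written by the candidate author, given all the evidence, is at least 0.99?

Prior odds = 0.008/0.992 = 1/124.
Combined Bayes factor of the evidence already in hand = 2.25 × 2 × 0.1 = 0.45.
Odds after that evidence = (1/124) × 0.45 = 9/2480.
Target odds = 0.99/0.01 = 99.
Need 2.5ⁿ ≥ 99 ÷ (9/2480) = 27280.
2.5¹¹ = 48828125/2048 falls short of 27280 but 2.5¹² = 244140625/4096 reaches it, so n = 12.

12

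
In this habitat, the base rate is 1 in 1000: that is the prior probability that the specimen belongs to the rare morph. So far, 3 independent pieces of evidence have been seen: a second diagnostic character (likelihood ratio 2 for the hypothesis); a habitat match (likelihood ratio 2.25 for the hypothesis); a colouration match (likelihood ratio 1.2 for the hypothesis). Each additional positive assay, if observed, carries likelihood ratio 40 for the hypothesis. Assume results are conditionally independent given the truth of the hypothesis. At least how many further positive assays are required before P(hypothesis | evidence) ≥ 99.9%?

Prior odds = 0.001/0.999 = 1/999.
Combined Bayes factor of the evidence already in hand = 2 × 2.25 × 1.2 = 5.4.
Odds after that evidence = (1/999) × 5.4 = 1/185.
Target odds = 0.999/0.001 = 999.
Need 40ⁿ ≥ 999 ÷ (1/185) = 184815.
40³ = 64000 falls short of 184815 but 40⁴ = 2560000 reaches it, so n = 4.

4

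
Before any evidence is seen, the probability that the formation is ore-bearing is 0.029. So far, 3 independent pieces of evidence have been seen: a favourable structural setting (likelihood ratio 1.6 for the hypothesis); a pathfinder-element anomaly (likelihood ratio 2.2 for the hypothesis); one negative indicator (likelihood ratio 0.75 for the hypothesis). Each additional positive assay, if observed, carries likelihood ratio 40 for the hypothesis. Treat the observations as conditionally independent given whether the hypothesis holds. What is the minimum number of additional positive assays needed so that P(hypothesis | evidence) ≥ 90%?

Prior odds = 0.029/0.971 = 29/971.
Combined Bayes factor of the evidence already in hand = 1.6 × 2.2 × 0.75 = 2.64.
Odds after that evidence = (29/971) × 2.64 = 1914/24275.
Target odds = 0.9/0.1 = 9.
Need 40ⁿ ≥ 9 ÷ (1914/24275) = 72825/638.
40¹ = 40 falls short of 72825/638 but 40² = 1600 reaches it, so n = 2.

2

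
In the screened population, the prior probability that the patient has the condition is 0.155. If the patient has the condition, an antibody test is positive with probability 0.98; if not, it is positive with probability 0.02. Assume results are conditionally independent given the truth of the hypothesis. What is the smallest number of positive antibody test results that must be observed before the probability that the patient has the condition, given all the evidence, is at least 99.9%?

Prior odds: 0.155 ÷ 0.845 = 31/169.
Likelihood ratio of a positive = 0.98/0.02 = 49.
Target odds: 0.999 ÷ 0.001 = 999.
Require 49ⁿ ≥ 999 ÷ (31/169) = 168831/31.
49² = 2401 falls short of 168831/31 but 49³ = 117649 reaches it, so n = 3.

3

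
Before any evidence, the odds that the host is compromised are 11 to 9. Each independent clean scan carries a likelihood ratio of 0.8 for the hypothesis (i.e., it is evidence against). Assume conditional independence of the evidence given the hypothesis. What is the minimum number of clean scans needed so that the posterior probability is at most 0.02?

Prior odds = 11/9.
Likelihood ratio per clean scan = 0.8.
Target odds: 0.02 ÷ 0.98 = 1/49.
Need (11/9) × 0.8ⁿ ≤ 1/49, i.e. 0.8ⁿ ≤ 9/539.
0.8¹⁸ ≈0.0180144 is still above 9/539 but 0.8¹⁹ ≈0.0144115 is at or below it, so n = 19.

19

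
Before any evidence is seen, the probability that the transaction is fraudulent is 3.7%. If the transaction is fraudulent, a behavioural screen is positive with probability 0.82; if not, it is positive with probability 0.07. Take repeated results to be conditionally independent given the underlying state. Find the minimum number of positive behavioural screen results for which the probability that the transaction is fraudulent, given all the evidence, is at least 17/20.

Prior odds: 0.037 ÷ 0.963 = 37/963.
Likelihood ratio of a positive = 0.82/0.07 = 82/7.
Target odds: 0.85 ÷ 0.15 = 17/3.
Require (82/7)ⁿ ≥ 17/3 ÷ (37/963) = 5457/37.
(82/7)² = 6724/49 falls short of 5457/37 but (82/7)³ = 551368/343 reaches it, so n = 3.

3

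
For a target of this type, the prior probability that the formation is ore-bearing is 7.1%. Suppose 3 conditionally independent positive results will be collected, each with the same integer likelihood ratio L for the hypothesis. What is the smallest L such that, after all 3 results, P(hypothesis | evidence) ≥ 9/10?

5

Prior odds = 0.071/0.929 = 71/929.
Target odds = 0.9/0.1 = 9.
Need L³ ≥ 9 ÷ (71/929) = 8361/71.
4³ = 64 < 8361/71 ≤ 125 = 5³, so L = 5.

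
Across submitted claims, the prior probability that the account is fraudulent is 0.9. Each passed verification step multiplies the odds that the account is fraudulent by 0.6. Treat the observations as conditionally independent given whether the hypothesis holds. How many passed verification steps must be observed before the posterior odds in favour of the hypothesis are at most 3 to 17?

Prior odds = 0.9/0.1 = 9.
Likelihood ratio per passed verification step = 0.6.
Target odds = 3/17.
Need 9 × 0.6ⁿ ≤ 3/17, i.e. 0.6ⁿ ≤ 1/51.
0.6⁷ = 2187/78125 is still above 1/51 but 0.6⁸ = 6561/390625 is at or below it, so n = 8.

8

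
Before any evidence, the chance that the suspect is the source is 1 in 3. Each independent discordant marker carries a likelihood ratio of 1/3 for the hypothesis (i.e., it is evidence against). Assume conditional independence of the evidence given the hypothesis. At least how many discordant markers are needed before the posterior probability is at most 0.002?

Prior odds: (1/3) ÷ (2/3) = 0.5.
Likelihood ratio per discordant marker = 1/3.
Target posterior odds = 0.002/0.998 = 1/499.
Require (1/3)ⁿ ≤ 1/499 ÷ 0.5 = 2/499.
(1/3)⁵ = 1/243 is still above 2/499 but (1/3)⁶ = 1/729 is at or below it, so n = 6.

6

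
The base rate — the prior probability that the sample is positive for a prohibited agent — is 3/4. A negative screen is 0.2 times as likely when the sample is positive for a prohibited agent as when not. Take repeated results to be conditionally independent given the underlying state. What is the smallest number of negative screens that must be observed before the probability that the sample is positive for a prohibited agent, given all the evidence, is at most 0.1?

Prior odds = 0.75/0.25 = 3.
Likelihood ratio per negative screen = 0.2.
Target odds: 0.1 ÷ 0.9 = 1/9.
Require 0.2ⁿ ≤ 1/9 ÷ 3 = 1/27.
0.2² = 0.04 is still above 1/27 but 0.2³ = 0.008 is at or below it, so n = 3.

3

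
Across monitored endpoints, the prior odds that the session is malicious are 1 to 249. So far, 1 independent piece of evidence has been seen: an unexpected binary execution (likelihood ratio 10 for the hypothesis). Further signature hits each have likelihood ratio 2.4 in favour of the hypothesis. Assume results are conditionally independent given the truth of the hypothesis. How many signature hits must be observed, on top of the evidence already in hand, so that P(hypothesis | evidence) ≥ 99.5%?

Prior odds = 1/249.
Bayes factor of the evidence already in hand = 10.
Odds after that evidence = (1/249) × 10 = 10/249.
Target odds = 0.995/0.005 = 199.
Need 2.4ⁿ ≥ 199 ÷ (10/249) = 4955.1.
2.4⁹ ≈2641.81 falls short of 4955.1 but 2.4¹⁰ ≈6340.34 reaches it, so n = 10.

10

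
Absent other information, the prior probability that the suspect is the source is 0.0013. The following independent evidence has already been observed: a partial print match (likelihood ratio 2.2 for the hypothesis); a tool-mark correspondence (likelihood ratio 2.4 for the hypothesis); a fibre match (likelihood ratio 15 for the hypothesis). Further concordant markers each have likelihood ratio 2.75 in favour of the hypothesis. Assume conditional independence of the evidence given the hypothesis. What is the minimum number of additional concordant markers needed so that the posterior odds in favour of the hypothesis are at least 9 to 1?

5

Prior odds = 0.0013/0.9987 = 13/9987.
Combined Bayes factor of the evidence already in hand = 2.2 × 2.4 × 15 = 79.2.
Odds after that evidence = (13/9987) × 79.2 = 1716/16645.
Target odds = 9.
Need 2.75ⁿ ≥ 9 ÷ (1716/16645) = 49935/572.
2.75⁴ = 57.19140625 falls short of 49935/572 but 2.75⁵ = 161051/1024 reaches it, so n = 5.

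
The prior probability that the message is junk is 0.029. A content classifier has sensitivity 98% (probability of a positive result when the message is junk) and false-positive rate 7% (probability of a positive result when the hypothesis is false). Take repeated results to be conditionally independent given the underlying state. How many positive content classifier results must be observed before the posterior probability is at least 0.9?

Prior odds: 0.029 ÷ 0.971 = 29/971.
Likelihood ratio of a positive result = 0.98/0.07 = 14.
Target posterior odds = 0.9/0.1 = 9.
Require 14ⁿ ≥ 9 ÷ (29/971) = 8739/29.
14² = 196 falls short of 8739/29 but 14³ = 2744 reaches it, so n = 3.

3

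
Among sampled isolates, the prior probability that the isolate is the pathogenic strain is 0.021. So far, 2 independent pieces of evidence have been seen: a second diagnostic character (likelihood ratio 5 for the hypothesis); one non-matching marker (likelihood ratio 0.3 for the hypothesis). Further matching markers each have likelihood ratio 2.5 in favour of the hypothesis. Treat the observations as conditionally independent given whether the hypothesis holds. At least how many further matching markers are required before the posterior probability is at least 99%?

Prior odds = 0.021/0.979 = 21/979.
Combined Bayes factor of the evidence already in hand = 5 × 0.3 = 1.5.
Odds after that evidence = (21/979) × 1.5 = 63/1958.
Target odds = 0.99/0.01 = 99.
Need 2.5ⁿ ≥ 99 ÷ (63/1958) = 21538/7.
2.5⁸ = 390625/256 falls short of 21538/7 but 2.5⁹ = 1953125/512 reaches it, so n = 9.

9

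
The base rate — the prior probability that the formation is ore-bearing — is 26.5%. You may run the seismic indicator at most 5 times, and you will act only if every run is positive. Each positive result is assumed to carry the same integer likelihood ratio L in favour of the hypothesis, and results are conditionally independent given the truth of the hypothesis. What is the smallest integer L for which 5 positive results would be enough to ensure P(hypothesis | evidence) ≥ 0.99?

4

Prior odds = 0.265/0.735 = 53/147.
Target odds = 0.99/0.01 = 99.
Need L⁵ ≥ 99 ÷ (53/147) = 14553/53.
3⁵ = 243 < 14553/53 ≤ 1024 = 4⁵, so L = 4.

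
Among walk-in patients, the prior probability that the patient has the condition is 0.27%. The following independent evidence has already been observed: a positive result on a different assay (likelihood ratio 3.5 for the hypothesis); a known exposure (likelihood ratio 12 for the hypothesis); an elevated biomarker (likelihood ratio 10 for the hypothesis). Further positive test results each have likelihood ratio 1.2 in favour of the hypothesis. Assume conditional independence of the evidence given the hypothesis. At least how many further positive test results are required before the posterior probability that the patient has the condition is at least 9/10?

Prior odds = 0.0027/0.9973 = 27/9973.
Combined Bayes factor of the evidence already in hand = 3.5 × 12 × 10 = 420.
Odds after that evidence = (27/9973) × 420 = 11340/9973.
Target odds = 0.9/0.1 = 9.
Need 1.2ⁿ ≥ 9 ÷ (11340/9973) = 9973/1260.
1.2¹¹ = 362797056/48828125 falls short of 9973/1260 but 1.2¹² ≈8.9161 reaches it, so n = 12.

12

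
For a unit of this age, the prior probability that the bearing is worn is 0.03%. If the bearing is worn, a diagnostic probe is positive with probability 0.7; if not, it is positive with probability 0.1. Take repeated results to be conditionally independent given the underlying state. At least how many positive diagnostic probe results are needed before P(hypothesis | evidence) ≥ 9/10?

6

Prior odds = 0.0003/0.9997 = 3/9997.
Likelihood ratio of a positive = 0.7/0.1 = 7.
Target odds: 0.9 ÷ 0.1 = 9.
Need (3/9997) × 7ⁿ ≥ 9, i.e. 7ⁿ ≥ 29991.
7⁵ = 16807 falls short of 29991 but 7⁶ = 117649 reaches it, so n = 6.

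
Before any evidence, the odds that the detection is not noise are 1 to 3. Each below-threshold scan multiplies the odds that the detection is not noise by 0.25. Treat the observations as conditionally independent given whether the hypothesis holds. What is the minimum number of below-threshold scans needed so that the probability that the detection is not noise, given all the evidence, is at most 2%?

3

Prior odds = 1/3.
Likelihood ratio per below-threshold scan = 0.25.
Target odds: 0.02 ÷ 0.98 = 1/49.
Require 0.25ⁿ ≤ 1/49 ÷ (1/3) = 3/49.
0.25² = 0.0625 is still above 3/49 but 0.25³ = 0.015625 is at or below it, so n = 3.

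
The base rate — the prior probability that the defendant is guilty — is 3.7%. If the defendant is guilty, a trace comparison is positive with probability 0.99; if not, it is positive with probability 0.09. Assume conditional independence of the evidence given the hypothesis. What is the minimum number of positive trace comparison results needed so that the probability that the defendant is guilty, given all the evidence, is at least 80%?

2

Prior odds: 0.037 ÷ 0.963 = 37/963.
Likelihood ratio of a positive = 0.99/0.09 = 11.
Target odds: 0.8 ÷ 0.2 = 4.
Require 11ⁿ ≥ 4 ÷ (37/963) = 3852/37.
11¹ = 11 falls short of 3852/37 but 11² = 121 reaches it, so n = 2.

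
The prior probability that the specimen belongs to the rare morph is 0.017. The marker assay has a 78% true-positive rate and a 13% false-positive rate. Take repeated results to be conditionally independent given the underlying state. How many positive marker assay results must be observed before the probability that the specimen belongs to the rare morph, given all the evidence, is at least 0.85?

4

Prior odds: 0.017 ÷ 0.983 = 17/983.
Likelihood ratio of a positive result = 0.78/0.13 = 6.
Target posterior odds = 0.85/0.15 = 17/3.
Require 6ⁿ ≥ 17/3 ÷ (17/983) = 983/3.
6³ = 216 falls short of 983/3 but 6⁴ = 1296 reaches it, so n = 4.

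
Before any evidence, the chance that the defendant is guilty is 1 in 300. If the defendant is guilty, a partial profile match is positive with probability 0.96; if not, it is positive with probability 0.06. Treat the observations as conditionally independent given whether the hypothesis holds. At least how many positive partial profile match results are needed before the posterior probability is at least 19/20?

4

Prior odds = (1/300)/(299/300) = 1/299.
Likelihood ratio of a positive = 0.96/0.06 = 16.
Target posterior odds = 0.95/0.05 = 19.
Require 16ⁿ ≥ 19 ÷ (1/299) = 5681.
16³ = 4096 falls short of 5681 but 16⁴ = 65536 reaches it, so n = 4.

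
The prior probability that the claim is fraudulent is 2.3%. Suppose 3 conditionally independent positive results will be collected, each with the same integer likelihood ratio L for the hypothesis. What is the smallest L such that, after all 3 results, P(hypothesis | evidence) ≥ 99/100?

17

Prior odds = 0.023/0.977 = 23/977.
Target odds = 0.99/0.01 = 99.
Need L³ ≥ 99 ÷ (23/977) = 96723/23.
16³ = 4096 < 96723/23 ≤ 4913 = 17³, so L = 17.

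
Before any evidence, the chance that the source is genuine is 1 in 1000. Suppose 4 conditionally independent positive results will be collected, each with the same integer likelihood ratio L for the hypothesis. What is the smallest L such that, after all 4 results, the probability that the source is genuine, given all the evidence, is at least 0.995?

Prior odds = 0.001/0.999 = 1/999.
Target odds = 0.995/0.005 = 199.
Need L⁴ ≥ 199 ÷ (1/999) = 198801.
21⁴ = 194481 < 198801 ≤ 234256 = 22⁴, so L = 22.

22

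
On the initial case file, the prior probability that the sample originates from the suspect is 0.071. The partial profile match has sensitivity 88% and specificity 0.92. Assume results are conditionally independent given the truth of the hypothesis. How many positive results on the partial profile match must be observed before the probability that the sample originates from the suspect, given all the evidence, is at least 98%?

3

Prior odds: 0.071 ÷ 0.929 = 71/929.
False-positive rate = 1 − 0.92 = 0.08; likelihood ratio of a positive = 0.88/0.08 = 11.
Target posterior odds = 0.98/0.02 = 49.
Require 11ⁿ ≥ 49 ÷ (71/929) = 45521/71.
11² = 121 falls short of 45521/71 but 11³ = 1331 reaches it, so n = 3.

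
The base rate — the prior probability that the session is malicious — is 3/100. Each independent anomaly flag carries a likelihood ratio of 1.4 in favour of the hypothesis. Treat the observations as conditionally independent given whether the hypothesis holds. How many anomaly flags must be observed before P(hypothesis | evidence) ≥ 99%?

Prior odds: 0.03 ÷ 0.97 = 3/97.
Likelihood ratio per anomaly flag = 1.4.
Target odds: 0.99 ÷ 0.01 = 99.
Require 1.4ⁿ ≥ 99 ÷ (3/97) = 3201.
1.4²³ ≈2295.86 falls short of 3201 but 1.4²⁴ ≈3214.2 reaches it, so n = 24.

24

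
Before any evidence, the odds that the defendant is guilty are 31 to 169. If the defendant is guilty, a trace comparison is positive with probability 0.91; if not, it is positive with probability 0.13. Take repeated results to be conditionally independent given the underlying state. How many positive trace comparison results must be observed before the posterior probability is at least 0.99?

4

Prior odds = 31/169.
Likelihood ratio of a positive = 0.91/0.13 = 7.
Target odds: 0.99 ÷ 0.01 = 99.
Require 7ⁿ ≥ 99 ÷ (31/169) = 16731/31.
7³ = 343 falls short of 16731/31 but 7⁴ = 2401 reaches it, so n = 4.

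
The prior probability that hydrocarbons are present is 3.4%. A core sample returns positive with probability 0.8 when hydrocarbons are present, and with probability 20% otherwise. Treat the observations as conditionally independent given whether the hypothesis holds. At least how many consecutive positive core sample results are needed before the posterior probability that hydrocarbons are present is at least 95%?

5

Prior odds = 0.034/0.966 = 17/483.
Likelihood ratio of a positive result = 0.8/0.2 = 4.
Target odds: 0.95 ÷ 0.05 = 19.
Need (17/483) × 4ⁿ ≥ 19, i.e. 4ⁿ ≥ 9177/17.
4⁴ = 256 falls short of 9177/17 but 4⁵ = 1024 reaches it, so n = 5.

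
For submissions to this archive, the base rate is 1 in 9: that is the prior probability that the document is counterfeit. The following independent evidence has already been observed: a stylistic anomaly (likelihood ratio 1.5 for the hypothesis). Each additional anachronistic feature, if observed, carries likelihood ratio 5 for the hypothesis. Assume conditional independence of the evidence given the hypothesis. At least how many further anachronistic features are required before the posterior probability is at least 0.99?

Prior odds = (1/9)/(8/9) = 0.125.
Bayes factor of the evidence already in hand = 1.5.
Odds after that evidence = 0.125 × 1.5 = 0.1875.
Target odds = 0.99/0.01 = 99.
Need 5ⁿ ≥ 99 ÷ 0.1875 = 528.
5³ = 125 falls short of 528 but 5⁴ = 625 reaches it, so n = 4.

4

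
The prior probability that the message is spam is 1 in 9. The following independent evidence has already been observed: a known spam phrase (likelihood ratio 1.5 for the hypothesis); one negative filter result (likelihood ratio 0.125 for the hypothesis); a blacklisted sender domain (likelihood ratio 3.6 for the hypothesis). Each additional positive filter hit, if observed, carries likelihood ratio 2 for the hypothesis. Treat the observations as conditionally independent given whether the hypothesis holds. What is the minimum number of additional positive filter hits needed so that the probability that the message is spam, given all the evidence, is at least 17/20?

7

Prior odds = (1/9)/(8/9) = 0.125.
Combined Bayes factor of the evidence already in hand = 1.5 × 0.125 × 3.6 = 0.675.
Odds after that evidence = 0.125 × 0.675 = 0.084375.
Target odds = 0.85/0.15 = 17/3.
Need 2ⁿ ≥ 17/3 ÷ 0.084375 = 5440/81.
2⁶ = 64 falls short of 5440/81 but 2⁷ = 128 reaches it, so n = 7.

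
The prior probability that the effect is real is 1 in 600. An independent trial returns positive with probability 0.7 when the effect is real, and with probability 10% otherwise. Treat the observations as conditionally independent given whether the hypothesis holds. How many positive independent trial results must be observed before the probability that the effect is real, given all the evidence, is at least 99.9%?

7

Prior odds: (1/600) ÷ (599/600) = 1/599.
Likelihood ratio of a positive result = 0.7/0.1 = 7.
Target odds: 0.999 ÷ 0.001 = 999.
Need (1/599) × 7ⁿ ≥ 999, i.e. 7ⁿ ≥ 598401.
7⁶ = 117649 falls short of 598401 but 7⁷ = 823543 reaches it, so n = 7.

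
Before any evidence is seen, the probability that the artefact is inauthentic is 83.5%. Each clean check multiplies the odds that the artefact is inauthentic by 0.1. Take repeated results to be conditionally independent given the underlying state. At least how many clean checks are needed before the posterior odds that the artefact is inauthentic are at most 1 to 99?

Prior odds = 0.835/0.165 = 167/33.
Likelihood ratio per clean check = 0.1.
Target odds = 1/99.
Require 0.1ⁿ ≤ 1/99 ÷ (167/33) = 1/501.
0.1² = 0.01 is still above 1/501 but 0.1³ = 0.001 is at or below it, so n = 3.

3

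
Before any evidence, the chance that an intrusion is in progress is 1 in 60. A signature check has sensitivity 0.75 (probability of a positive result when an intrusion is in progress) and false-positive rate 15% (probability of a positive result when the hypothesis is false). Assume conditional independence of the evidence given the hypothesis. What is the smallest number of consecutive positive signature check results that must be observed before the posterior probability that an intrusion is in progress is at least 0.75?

4

Prior odds = (1/60)/(59/60) = 1/59.
Likelihood ratio of a positive result = 0.75/0.15 = 5.
Target posterior odds = 0.75/0.25 = 3.
Require 5ⁿ ≥ 3 ÷ (1/59) = 177.
5³ = 125 falls short of 177 but 5⁴ = 625 reaches it, so n = 4.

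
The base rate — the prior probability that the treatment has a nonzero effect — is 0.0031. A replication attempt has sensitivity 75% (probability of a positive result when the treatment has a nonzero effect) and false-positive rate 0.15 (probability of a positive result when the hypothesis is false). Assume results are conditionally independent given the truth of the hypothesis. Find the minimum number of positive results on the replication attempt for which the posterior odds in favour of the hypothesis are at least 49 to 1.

7

Prior odds = 0.0031/0.9969 = 31/9969.
Likelihood ratio of a positive result = 0.75/0.15 = 5.
Target odds = 49.
Require 5ⁿ ≥ 49 ÷ (31/9969) = 488481/31.
5⁶ = 15625 falls short of 488481/31 but 5⁷ = 78125 reaches it, so n = 7.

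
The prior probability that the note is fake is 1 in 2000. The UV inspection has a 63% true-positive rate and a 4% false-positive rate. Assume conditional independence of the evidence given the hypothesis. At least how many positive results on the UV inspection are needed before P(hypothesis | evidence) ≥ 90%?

Prior odds = 0.0005/0.9995 = 1/1999.
Likelihood ratio of a positive result = 0.63/0.04 = 15.75.
Target odds: 0.9 ÷ 0.1 = 9.
Need (1/1999) × 15.75ⁿ ≥ 9, i.e. 15.75ⁿ ≥ 17991.
15.75³ = 3906.984375 falls short of 17991 but 15.75⁴ = 15752961/256 reaches it, so n = 4.

4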